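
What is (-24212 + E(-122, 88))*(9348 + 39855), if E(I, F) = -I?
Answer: -1185300270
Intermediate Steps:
(-24212 + E(-122, 88))*(9348 + 39855) = (-24212 - 1*(-122))*(9348 + 39855) = (-24212 + 122)*49203 = -24090*49203 = -1185300270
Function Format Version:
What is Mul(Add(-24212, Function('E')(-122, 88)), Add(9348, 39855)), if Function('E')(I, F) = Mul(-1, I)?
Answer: -1185300270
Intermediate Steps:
Mul(Add(-24212, Function('E')(-122, 88)), Add(9348, 39855)) = Mul(Add(-24212, Mul(-1, -122)), Add(9348, 39855)) = Mul(Add(-24212, 122), 49203) = Mul(-24090, 49203) = -1185300270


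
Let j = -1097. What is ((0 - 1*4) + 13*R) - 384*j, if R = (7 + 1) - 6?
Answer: 421270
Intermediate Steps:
R = 2 (R = 8 - 6 = 2)
((0 - 1*4) + 13*R) - 384*j = ((0 - 1*4) + 13*2) - 384*(-1097) = ((0 - 4) + 26) + 421248 = (-4 + 26) + 421248 = 22 + 421248 = 421270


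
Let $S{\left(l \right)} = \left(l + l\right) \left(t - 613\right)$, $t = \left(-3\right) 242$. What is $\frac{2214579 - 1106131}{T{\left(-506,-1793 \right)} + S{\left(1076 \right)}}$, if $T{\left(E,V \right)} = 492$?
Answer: $- \frac{277112}{720259} \approx -0.38474$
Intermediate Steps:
$t = -726$
$S{\left(l \right)} = - 2678 l$ ($S{\left(l \right)} = \left(l + l\right) \left(-726 - 613\right) = 2 l \left(-1339\right) = - 2678 l$)
$\frac{2214579 - 1106131}{T{\left(-506,-1793 \right)} + S{\left(1076 \right)}} = \frac{2214579 - 1106131}{492 - 2881528} = \frac{1108448}{492 - 2881528} = \frac{1108448}{-2881036} = 1108448 \left(- \frac{1}{2881036}\right) = - \frac{277112}{720259}$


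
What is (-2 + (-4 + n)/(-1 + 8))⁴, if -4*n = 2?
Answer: 1874161/38416 ≈ 48.786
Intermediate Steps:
n = -½ (n = -¼*2 = -½ ≈ -0.50000)
(-2 + (-4 + n)/(-1 + 8))⁴ = (-2 + (-4 - ½)/(-1 + 8))⁴ = (-2 - 9/2/7)⁴ = (-2 - 9/2*⅐)⁴ = (-2 - 9/14)⁴ = (-37/14)⁴ = 1874161/38416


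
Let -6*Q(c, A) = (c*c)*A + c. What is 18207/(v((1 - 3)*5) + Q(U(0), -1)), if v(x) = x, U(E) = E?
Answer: -18207/10 ≈ -1820.7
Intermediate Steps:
Q(c, A) = -c/6 - A*c²/6 (Q(c, A) = -((c*c)*A + c)/6 = -(c²*A + c)/6 = -(A*c² + c)/6 = -(c + A*c²)/6 = -c/6 - A*c²/6)
18207/(v((1 - 3)*5) + Q(U(0), -1)) = 18207/((1 - 3)*5 - ⅙*0*(1 - 1*0)) = 18207/(-2*5 - ⅙*0*(1 + 0)) = 18207/(-10 - ⅙*0*1) = 18207/(-10 + 0) = 18207/(-10) = -⅒*18207 = -18207/10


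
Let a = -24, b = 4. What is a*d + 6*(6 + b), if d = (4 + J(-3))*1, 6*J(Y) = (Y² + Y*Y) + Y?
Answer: -96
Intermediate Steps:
J(Y) = Y²/3 + Y/6 (J(Y) = ((Y² + Y*Y) + Y)/6 = ((Y² + Y²) + Y)/6 = (2*Y² + Y)/6 = (Y + 2*Y²)/6 = Y²/3 + Y/6)
d = 13/2 (d = (4 + (⅙)*(-3)*(1 + 2*(-3)))*1 = (4 + (⅙)*(-3)*(1 - 6))*1 = (4 + (⅙)*(-3)*(-5))*1 = (4 + 5/2)*1 = (13/2)*1 = 13/2 ≈ 6.5000)
a*d + 6*(6 + b) = -24*13/2 + 6*(6 + 4) = -156 + 6*10 = -156 + 60 = -96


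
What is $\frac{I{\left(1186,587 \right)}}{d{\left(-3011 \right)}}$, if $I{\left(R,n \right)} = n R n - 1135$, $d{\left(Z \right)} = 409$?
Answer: $\frac{408657699}{409} \approx 9.9916 \cdot 10^{5}$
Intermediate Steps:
$I{\left(R,n \right)} = -1135 + R n^{2}$ ($I{\left(R,n \right)} = R n n - 1135 = R n^{2} - 1135 = -1135 + R n^{2}$)
$\frac{I{\left(1186,587 \right)}}{d{\left(-3011 \right)}} = \frac{-1135 + 1186 \cdot 587^{2}}{409} = \left(-1135 + 1186 \cdot 344569\right) \frac{1}{409} = \left(-1135 + 408658834\right) \frac{1}{409} = 408657699 \cdot \frac{1}{409} = \frac{408657699}{409}$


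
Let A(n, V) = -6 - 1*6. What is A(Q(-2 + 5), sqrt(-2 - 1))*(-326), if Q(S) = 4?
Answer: 3912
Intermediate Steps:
A(n, V) = -12 (A(n, V) = -6 - 6 = -12)
A(Q(-2 + 5), sqrt(-2 - 1))*(-326) = -12*(-326) = 3912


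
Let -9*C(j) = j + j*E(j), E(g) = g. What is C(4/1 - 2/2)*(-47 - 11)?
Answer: 232/3 ≈ 77.333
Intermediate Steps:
C(j) = -j/9 - j²/9 (C(j) = -(j + j*j)/9 = -(j + j²)/9 = -j/9 - j²/9)
C(4/1 - 2/2)*(-47 - 11) = (-(4/1 - 2/2)*(1 + (4/1 - 2/2))/9)*(-47 - 11) = -(4*1 - 2*½)*(1 + (4*1 - 2*½))/9*(-58) = -(4 - 1)*(1 + (4 - 1))/9*(-58) = -⅑*3*(1 + 3)*(-58) = -⅑*3*4*(-58) = -4/3*(-58) = 232/3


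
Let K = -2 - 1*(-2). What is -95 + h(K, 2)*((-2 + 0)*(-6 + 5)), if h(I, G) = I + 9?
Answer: -77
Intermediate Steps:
K = 0 (K = -2 + 2 = 0)
h(I, G) = 9 + I
-95 + h(K, 2)*((-2 + 0)*(-6 + 5)) = -95 + (9 + 0)*((-2 + 0)*(-6 + 5)) = -95 + 9*(-2*(-1)) = -95 + 9*2 = -95 + 18 = -77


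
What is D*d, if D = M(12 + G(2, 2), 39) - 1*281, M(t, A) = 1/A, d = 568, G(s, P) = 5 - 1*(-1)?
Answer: -6224144/39 ≈ -1.5959e+5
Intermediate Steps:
G(s, P) = 6 (G(s, P) = 5 + 1 = 6)
D = -10958/39 (D = 1/39 - 1*281 = 1/39 - 281 = -10958/39 ≈ -280.97)
D*d = -10958/39*568 = -6224144/39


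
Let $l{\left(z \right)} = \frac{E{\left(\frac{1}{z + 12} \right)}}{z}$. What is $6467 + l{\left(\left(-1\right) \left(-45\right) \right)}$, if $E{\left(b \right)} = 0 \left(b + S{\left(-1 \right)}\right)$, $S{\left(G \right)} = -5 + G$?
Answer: $6467$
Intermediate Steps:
$E{\left(b \right)} = 0$ ($E{\left(b \right)} = 0 \left(b - 6\right) = 0 \left(-6 + b\right) = 0$)
$l{\left(z \right)} = 0$ ($l{\left(z \right)} = \frac{0}{z} = 0$)
$6467 + l{\left(\left(-1\right) \left(-45\right) \right)} = 6467 + 0 = 6467$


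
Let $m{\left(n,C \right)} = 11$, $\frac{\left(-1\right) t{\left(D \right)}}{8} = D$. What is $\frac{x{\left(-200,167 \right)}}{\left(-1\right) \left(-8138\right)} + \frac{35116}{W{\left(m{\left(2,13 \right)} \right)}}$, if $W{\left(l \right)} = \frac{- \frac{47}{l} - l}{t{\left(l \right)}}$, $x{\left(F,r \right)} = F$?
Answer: $\frac{17289325384}{85449} \approx 2.0234 \cdot 10^{5}$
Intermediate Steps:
$t{\left(D \right)} = - 8 D$
$W{\left(l \right)} = - \frac{- l - \frac{47}{l}}{8 l}$ ($W{\left(l \right)} = \frac{- \frac{47}{l} - l}{\left(-8\right) l} = \left(- l - \frac{47}{l}\right) \left(- \frac{1}{8 l}\right) = - \frac{- l - \frac{47}{l}}{8 l}$)
$\frac{x{\left(-200,167 \right)}}{\left(-1\right) \left(-8138\right)} + \frac{35116}{W{\left(m{\left(2,13 \right)} \right)}} = - \frac{200}{\left(-1\right) \left(-8138\right)} + \frac{35116}{\frac{1}{8} \cdot \frac{1}{121} \left(47 + 11^{2}\right)} = - \frac{200}{8138} + \frac{35116}{\frac{1}{8} \cdot \frac{1}{121} \left(47 + 121\right)} = \left(-200\right) \frac{1}{8138} + \frac{35116}{\frac{1}{8} \cdot \frac{1}{121} \cdot 168} = - \frac{100}{4069} + \frac{35116}{\frac{21}{121}} = - \frac{100}{4069} + 35116 \cdot \frac{121}{21} = - \frac{100}{4069} + \frac{4249036}{21} = \frac{17289325384}{85449}$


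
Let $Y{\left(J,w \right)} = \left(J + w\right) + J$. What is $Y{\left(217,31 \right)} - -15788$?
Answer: $16253$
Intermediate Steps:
$Y{\left(J,w \right)} = w + 2 J$
$Y{\left(217,31 \right)} - -15788 = \left(31 + 2 \cdot 217\right) - -15788 = \left(31 + 434\right) + 15788 = 465 + 15788 = 16253$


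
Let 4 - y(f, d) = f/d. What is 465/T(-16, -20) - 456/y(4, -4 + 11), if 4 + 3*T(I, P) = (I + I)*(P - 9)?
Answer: -40499/308 ≈ -131.49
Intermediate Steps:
y(f, d) = 4 - f/d
T(I, P) = -4/3 + 2*I*(-9 + P)/3 (T(I, P) = -4/3 + ((I + I)*(P - 9))/3 = -4/3 + ((2*I)*(-9 + P))/3 = -4/3 + (2*I*(-9 + P))/3 = -4/3 + 2*I*(-9 + P)/3)
465/T(-16, -20) - 456/y(4, -4 + 11) = 465/(-4/3 - 6*(-16) + (⅔)*(-16)*(-20)) - 456/(4 - 1*4/(-4 + 11)) = 465/(-4/3 + 96 + 640/3) - 456/(4 - 1*4/7) = 465/308 - 456/(4 - 1*4*⅐) = 465*(1/308) - 456/(4 - 4/7) = 465/308 - 456/24/7 = 465/308 - 456*7/24 = 465/308 - 133 = -40499/308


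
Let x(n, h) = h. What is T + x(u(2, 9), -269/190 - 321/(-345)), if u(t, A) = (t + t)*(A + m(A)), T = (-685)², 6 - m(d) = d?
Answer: 2050511129/4370 ≈ 4.6922e+5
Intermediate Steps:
m(d) = 6 - d
T = 469225
u(t, A) = 12*t (u(t, A) = (t + t)*(A + (6 - A)) = (2*t)*6 = 12*t)
T + x(u(2, 9), -269/190 - 321/(-345)) = 469225 + (-269/190 - 321/(-345)) = 469225 + (-269*1/190 - 321*(-1/345)) = 469225 + (-269/190 + 107/115) = 469225 - 2121/4370 = 2050511129/4370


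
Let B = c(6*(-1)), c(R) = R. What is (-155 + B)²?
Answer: 25921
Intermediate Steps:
B = -6 (B = 6*(-1) = -6)
(-155 + B)² = (-155 - 6)² = (-161)² = 25921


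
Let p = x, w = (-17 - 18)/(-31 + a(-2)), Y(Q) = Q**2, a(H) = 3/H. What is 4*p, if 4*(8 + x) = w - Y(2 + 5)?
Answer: -1039/13 ≈ -79.923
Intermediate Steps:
w = 14/13 (w = (-17 - 18)/(-31 + 3/(-2)) = -35/(-31 + 3*(-1/2)) = -35/(-31 - 3/2) = -35/(-65/2) = -35*(-2/65) = 14/13 ≈ 1.0769)
x = -1039/52 (x = -8 + (14/13 - (2 + 5)**2)/4 = -8 + (14/13 - 1*7**2)/4 = -8 + (14/13 - 1*49)/4 = -8 + (14/13 - 49)/4 = -8 + (1/4)*(-623/13) = -8 - 623/52 = -1039/52 ≈ -19.981)
p = -1039/52 ≈ -19.981
4*p = 4*(-1039/52) = -1039/13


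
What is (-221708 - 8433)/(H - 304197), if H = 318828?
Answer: -230141/14631 ≈ -15.730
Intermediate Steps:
(-221708 - 8433)/(H - 304197) = (-221708 - 8433)/(318828 - 304197) = -230141/14631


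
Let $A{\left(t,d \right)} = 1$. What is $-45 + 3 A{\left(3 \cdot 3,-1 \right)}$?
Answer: $-42$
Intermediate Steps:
$-45 + 3 A{\left(3 \cdot 3,-1 \right)} = -45 + 3 \cdot 1 = -45 + 3 = -42$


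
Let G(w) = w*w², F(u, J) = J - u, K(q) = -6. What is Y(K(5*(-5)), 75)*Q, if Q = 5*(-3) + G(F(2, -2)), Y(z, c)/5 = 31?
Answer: -12245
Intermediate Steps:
Y(z, c) = 155 (Y(z, c) = 5*31 = 155)
G(w) = w³
Q = -79 (Q = 5*(-3) + (-2 - 1*2)³ = -15 + (-2 - 2)³ = -15 + (-4)³ = -15 - 64 = -79)
Y(K(5*(-5)), 75)*Q = 155*(-79) = -12245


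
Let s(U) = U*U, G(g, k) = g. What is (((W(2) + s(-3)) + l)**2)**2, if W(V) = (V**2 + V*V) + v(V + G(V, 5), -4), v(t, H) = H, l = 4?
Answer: 83521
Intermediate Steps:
s(U) = U**2
W(V) = -4 + 2*V**2 (W(V) = (V**2 + V*V) - 4 = (V**2 + V**2) - 4 = 2*V**2 - 4 = -4 + 2*V**2)
(((W(2) + s(-3)) + l)**2)**2 = ((((-4 + 2*2**2) + (-3)**2) + 4)**2)**2 = ((((-4 + 2*4) + 9) + 4)**2)**2 = ((((-4 + 8) + 9) + 4)**2)**2 = (((4 + 9) + 4)**2)**2 = ((13 + 4)**2)**2 = (17**2)**2 = 289**2 = 83521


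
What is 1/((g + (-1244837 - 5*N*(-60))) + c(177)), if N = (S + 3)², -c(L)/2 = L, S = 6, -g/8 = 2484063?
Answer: -1/21093395 ≈ -4.7408e-8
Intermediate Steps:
g = -19872504 (g = -8*2484063 = -19872504)
c(L) = -2*L
N = 81 (N = (6 + 3)² = 9² = 81)
1/((g + (-1244837 - 5*N*(-60))) + c(177)) = 1/((-19872504 + (-1244837 - 5*81*(-60))) - 2*177) = 1/((-19872504 + (-1244837 - 405*(-60))) - 354) = 1/((-19872504 + (-1244837 + 24300)) - 354) = 1/((-19872504 - 1220537) - 354) = 1/(-21093041 - 354) = 1/(-21093395) = -1/21093395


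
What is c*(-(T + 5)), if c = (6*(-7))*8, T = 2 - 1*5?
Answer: 672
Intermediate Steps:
T = -3 (T = 2 - 5 = -3)
c = -336 (c = -42*8 = -336)
c*(-(T + 5)) = -(-336)*(-3 + 5) = -(-336)*2 = -336*(-2) = 672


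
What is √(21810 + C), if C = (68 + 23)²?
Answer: √30091 ≈ 173.47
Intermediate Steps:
C = 8281 (C = 91² = 8281)
√(21810 + C) = √(21810 + 8281) = √30091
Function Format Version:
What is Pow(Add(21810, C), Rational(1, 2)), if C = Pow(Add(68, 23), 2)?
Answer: Pow(30091, Rational(1, 2)) ≈ 173.47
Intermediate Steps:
C = 8281 (C = Pow(91, 2) = 8281)
Pow(Add(21810, C), Rational(1, 2)) = Pow(Add(21810, 8281), Rational(1, 2)) = Pow(30091, Rational(1, 2))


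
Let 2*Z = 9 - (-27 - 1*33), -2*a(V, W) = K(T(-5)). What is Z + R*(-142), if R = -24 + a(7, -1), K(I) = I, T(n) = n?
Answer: 6175/2 ≈ 3087.5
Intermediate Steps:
a(V, W) = 5/2 (a(V, W) = -½*(-5) = 5/2)
R = -43/2 (R = -24 + 5/2 = -43/2 ≈ -21.500)
Z = 69/2 (Z = (9 - (-27 - 1*33))/2 = (9 - (-27 - 33))/2 = (9 - 1*(-60))/2 = (9 + 60)/2 = (½)*69 = 69/2 ≈ 34.500)
Z + R*(-142) = 69/2 - 43/2*(-142) = 69/2 + 3053 = 6175/2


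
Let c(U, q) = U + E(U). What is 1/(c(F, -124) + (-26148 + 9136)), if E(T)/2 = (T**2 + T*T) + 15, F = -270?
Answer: 1/274348 ≈ 3.6450e-6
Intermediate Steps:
E(T) = 30 + 4*T**2 (E(T) = 2*((T**2 + T*T) + 15) = 2*((T**2 + T**2) + 15) = 2*(2*T**2 + 15) = 2*(15 + 2*T**2) = 30 + 4*T**2)
c(U, q) = 30 + U + 4*U**2 (c(U, q) = U + (30 + 4*U**2) = 30 + U + 4*U**2)
1/(c(F, -124) + (-26148 + 9136)) = 1/((30 - 270 + 4*(-270)**2) + (-26148 + 9136)) = 1/((30 - 270 + 4*72900) - 17012) = 1/((30 - 270 + 291600) - 17012) = 1/(291360 - 17012) = 1/274348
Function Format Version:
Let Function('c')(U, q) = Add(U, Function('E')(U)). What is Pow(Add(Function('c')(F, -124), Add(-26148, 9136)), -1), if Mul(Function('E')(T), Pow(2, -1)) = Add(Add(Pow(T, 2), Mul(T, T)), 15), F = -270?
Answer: Rational(1, 274348) ≈ 3.6450e-6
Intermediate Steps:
Function('E')(T) = Add(30, Mul(4, Pow(T, 2))) (Function('E')(T) = Mul(2, Add(Add(Pow(T, 2), Mul(T, T)), 15)) = Mul(2, Add(Add(Pow(T, 2), Pow(T, 2)), 15)) = Mul(2, Add(Mul(2, Pow(T, 2)), 15)) = Mul(2, Add(15, Mul(2, Pow(T, 2)))) = Add(30, Mul(4, Pow(T, 2))))
Function('c')(U, q) = Add(30, U, Mul(4, Pow(U, 2))) (Function('c')(U, q) = Add(U, Add(30, Mul(4, Pow(U, 2)))) = Add(30, U, Mul(4, Pow(U, 2))))
Pow(Add(Function('c')(F, -124), Add(-26148, 9136)), -1) = Pow(Add(Add(30, -270, Mul(4, Pow(-270, 2))), Add(-26148, 9136)), -1) = Pow(Add(Add(30, -270, Mul(4, 72900)), -17012), -1) = Pow(Add(Add(30, -270, 291600), -17012), -1) = Pow(Add(291360, -17012), -1) = Pow(274348, -1) = Rational(1, 274348)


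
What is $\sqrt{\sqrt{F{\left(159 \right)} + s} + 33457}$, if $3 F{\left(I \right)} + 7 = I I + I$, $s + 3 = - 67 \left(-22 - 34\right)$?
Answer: $\frac{\sqrt{301113 + 6 \sqrt{27510}}}{3} \approx 183.21$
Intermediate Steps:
$s = 3749$ ($s = -3 - 67 \left(-22 - 34\right) = -3 - -3752 = -3 + 3752 = 3749$)
$F{\left(I \right)} = - \frac{7}{3} + \frac{I}{3} + \frac{I^{2}}{3}$ ($F{\left(I \right)} = - \frac{7}{3} + \frac{I I + I}{3} = - \frac{7}{3} + \frac{I^{2} + I}{3} = - \frac{7}{3} + \frac{I + I^{2}}{3} = - \frac{7}{3} + \left(\frac{I}{3} + \frac{I^{2}}{3}\right) = - \frac{7}{3} + \frac{I}{3} + \frac{I^{2}}{3}$)
$\sqrt{\sqrt{F{\left(159 \right)} + s} + 33457} = \sqrt{\sqrt{\left(- \frac{7}{3} + \frac{1}{3} \cdot 159 + \frac{159^{2}}{3}\right) + 3749} + 33457} = \sqrt{\sqrt{\left(- \frac{7}{3} + 53 + \frac{1}{3} \cdot 25281\right) + 3749} + 33457} = \sqrt{\sqrt{\left(- \frac{7}{3} + 53 + 8427\right) + 3749} + 33457} = \sqrt{\sqrt{\frac{25433}{3} + 3749} + 33457} = \sqrt{\sqrt{\frac{36680}{3}} + 33457} = \sqrt{\frac{2 \sqrt{27510}}{3} + 33457} = \sqrt{33457 + \frac{2 \sqrt{27510}}{3}}$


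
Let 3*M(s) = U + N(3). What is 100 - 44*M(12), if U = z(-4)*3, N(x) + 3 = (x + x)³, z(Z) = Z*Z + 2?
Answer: -3816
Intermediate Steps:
z(Z) = 2 + Z² (z(Z) = Z² + 2 = 2 + Z²)
N(x) = -3 + 8*x³ (N(x) = -3 + (x + x)³ = -3 + (2*x)³ = -3 + 8*x³)
U = 54 (U = (2 + (-4)²)*3 = (2 + 16)*3 = 18*3 = 54)
M(s) = 89 (M(s) = (54 + (-3 + 8*3³))/3 = (54 + (-3 + 8*27))/3 = (54 + (-3 + 216))/3 = (54 + 213)/3 = (⅓)*267 = 89)
100 - 44*M(12) = 100 - 44*89 = 100 - 3916 = -3816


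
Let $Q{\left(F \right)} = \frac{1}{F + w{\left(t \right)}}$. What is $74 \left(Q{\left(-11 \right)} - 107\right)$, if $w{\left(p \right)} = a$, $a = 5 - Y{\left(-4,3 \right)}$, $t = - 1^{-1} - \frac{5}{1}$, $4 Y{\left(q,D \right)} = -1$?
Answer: $- \frac{182410}{23} \approx -7930.9$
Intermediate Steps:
$Y{\left(q,D \right)} = - \frac{1}{4}$ ($Y{\left(q,D \right)} = \frac{1}{4} \left(-1\right) = - \frac{1}{4}$)
$t = -6$ ($t = \left(-1\right) 1 - 5 = -1 - 5 = -6$)
$a = \frac{21}{4}$ ($a = 5 - - \frac{1}{4} = 5 + \frac{1}{4} = \frac{21}{4} \approx 5.25$)
$w{\left(p \right)} = \frac{21}{4}$
$Q{\left(F \right)} = \frac{1}{\frac{21}{4} + F}$ ($Q{\left(F \right)} = \frac{1}{F + \frac{21}{4}} = \frac{1}{\frac{21}{4} + F}$)
$74 \left(Q{\left(-11 \right)} - 107\right) = 74 \left(\frac{4}{21 + 4 \left(-11\right)} - 107\right) = 74 \left(\frac{4}{21 - 44} - 107\right) = 74 \left(\frac{4}{-23} - 107\right) = 74 \left(4 \left(- \frac{1}{23}\right) - 107\right) = 74 \left(- \frac{4}{23} - 107\right) = 74 \left(- \frac{2465}{23}\right) = - \frac{182410}{23}$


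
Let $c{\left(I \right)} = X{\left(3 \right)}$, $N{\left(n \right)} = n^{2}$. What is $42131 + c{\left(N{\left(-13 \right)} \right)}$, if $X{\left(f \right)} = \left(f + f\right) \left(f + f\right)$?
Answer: $42167$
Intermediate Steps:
$X{\left(f \right)} = 4 f^{2}$ ($X{\left(f \right)} = 2 f 2 f = 4 f^{2}$)
$c{\left(I \right)} = 36$ ($c{\left(I \right)} = 4 \cdot 3^{2} = 4 \cdot 9 = 36$)
$42131 + c{\left(N{\left(-13 \right)} \right)} = 42131 + 36 = 42167$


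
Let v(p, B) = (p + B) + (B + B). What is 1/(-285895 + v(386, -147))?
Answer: -1/285950 ≈ -3.4971e-6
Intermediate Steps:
v(p, B) = p + 3*B (v(p, B) = (B + p) + 2*B = p + 3*B)
1/(-285895 + v(386, -147)) = 1/(-285895 + (386 + 3*(-147))) = 1/(-285895 + (386 - 441)) = 1/(-285895 - 55) = 1/(-285950) = -1/285950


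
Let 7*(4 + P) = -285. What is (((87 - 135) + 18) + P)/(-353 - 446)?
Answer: 523/5593 ≈ 0.093510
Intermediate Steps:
P = -313/7 (P = -4 + (1/7)*(-285) = -4 - 285/7 = -313/7 ≈ -44.714)
(((87 - 135) + 18) + P)/(-353 - 446) = (((87 - 135) + 18) - 313/7)/(-353 - 446) = ((-48 + 18) - 313/7)/(-799) = (-30 - 313/7)*(-1/799) = -523/7*(-1/799) = 523/5593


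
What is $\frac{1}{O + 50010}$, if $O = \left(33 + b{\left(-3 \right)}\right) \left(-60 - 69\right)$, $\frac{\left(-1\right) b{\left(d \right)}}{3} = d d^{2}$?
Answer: $\frac{1}{35304} \approx 2.8325 \cdot 10^{-5}$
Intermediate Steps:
$b{\left(d \right)} = - 3 d^{3}$ ($b{\left(d \right)} = - 3 d d^{2} = - 3 d^{3}$)
$O = -14706$ ($O = \left(33 - 3 \left(-3\right)^{3}\right) \left(-60 - 69\right) = \left(33 - -81\right) \left(-129\right) = \left(33 + 81\right) \left(-129\right) = 114 \left(-129\right) = -14706$)
$\frac{1}{O + 50010} = \frac{1}{-14706 + 50010} = \frac{1}{35304}$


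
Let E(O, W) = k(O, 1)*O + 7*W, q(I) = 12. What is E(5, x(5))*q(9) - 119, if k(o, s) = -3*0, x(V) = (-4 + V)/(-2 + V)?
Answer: -91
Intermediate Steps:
x(V) = (-4 + V)/(-2 + V)
k(o, s) = 0
E(O, W) = 7*W (E(O, W) = 0*O + 7*W = 0 + 7*W = 7*W)
E(5, x(5))*q(9) - 119 = (7*((-4 + 5)/(-2 + 5)))*12 - 119 = (7*(1/3))*12 - 119 = (7*((⅓)*1))*12 - 119 = (7*(⅓))*12 - 119 = (7/3)*12 - 119 = 28 - 119 = -91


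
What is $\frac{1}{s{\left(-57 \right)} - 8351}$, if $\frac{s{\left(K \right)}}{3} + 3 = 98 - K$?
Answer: $- \frac{1}{7895} \approx -0.00012666$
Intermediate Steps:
$s{\left(K \right)} = 285 - 3 K$ ($s{\left(K \right)} = -9 + 3 \left(98 - K\right) = -9 - \left(-294 + 3 K\right) = 285 - 3 K$)
$\frac{1}{s{\left(-57 \right)} - 8351} = \frac{1}{\left(285 - -171\right) - 8351} = \frac{1}{\left(285 + 171\right) - 8351} = \frac{1}{456 - 8351} = \frac{1}{-7895} = - \frac{1}{7895}$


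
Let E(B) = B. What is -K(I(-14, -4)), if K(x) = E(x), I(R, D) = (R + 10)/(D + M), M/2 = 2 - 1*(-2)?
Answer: 1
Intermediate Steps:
M = 8 (M = 2*(2 - 1*(-2)) = 2*(2 + 2) = 2*4 = 8)
I(R, D) = (10 + R)/(8 + D) (I(R, D) = (R + 10)/(D + 8) = (10 + R)/(8 + D))
K(x) = x
-K(I(-14, -4)) = -(10 - 14)/(8 - 4) = -(-4)/4 = -1*(-1) = 1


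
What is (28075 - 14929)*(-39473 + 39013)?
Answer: -6047160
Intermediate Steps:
(28075 - 14929)*(-39473 + 39013) = 13146*(-460) = -6047160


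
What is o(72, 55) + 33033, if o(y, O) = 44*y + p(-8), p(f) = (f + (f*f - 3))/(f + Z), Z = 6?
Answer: 72349/2 ≈ 36175.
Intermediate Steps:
p(f) = (-3 + f + f**2)/(6 + f) (p(f) = (f + (f*f - 3))/(f + 6) = (f + (f**2 - 3))/(6 + f) = (f + (-3 + f**2))/(6 + f) = (-3 + f + f**2)/(6 + f))
o(y, O) = -53/2 + 44*y (o(y, O) = 44*y + (-3 - 8 + (-8)**2)/(6 - 8) = 44*y + (-3 - 8 + 64)/(-2) = 44*y - 1/2*53 = 44*y - 53/2 = -53/2 + 44*y)
o(72, 55) + 33033 = (-53/2 + 44*72) + 33033 = (-53/2 + 3168) + 33033 = 6283/2 + 33033 = 72349/2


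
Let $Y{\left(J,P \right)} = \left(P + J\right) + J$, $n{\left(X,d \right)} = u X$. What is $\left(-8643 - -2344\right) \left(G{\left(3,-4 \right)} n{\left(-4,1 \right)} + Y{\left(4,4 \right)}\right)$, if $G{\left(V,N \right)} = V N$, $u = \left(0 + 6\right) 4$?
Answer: $-7332036$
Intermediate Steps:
$u = 24$ ($u = 6 \cdot 4 = 24$)
$n{\left(X,d \right)} = 24 X$
$G{\left(V,N \right)} = N V$
$Y{\left(J,P \right)} = P + 2 J$ ($Y{\left(J,P \right)} = \left(J + P\right) + J = P + 2 J$)
$\left(-8643 - -2344\right) \left(G{\left(3,-4 \right)} n{\left(-4,1 \right)} + Y{\left(4,4 \right)}\right) = \left(-8643 - -2344\right) \left(\left(-4\right) 3 \cdot 24 \left(-4\right) + \left(4 + 2 \cdot 4\right)\right) = \left(-8643 + 2344\right) \left(\left(-12\right) \left(-96\right) + \left(4 + 8\right)\right) = - 6299 \left(1152 + 12\right) = \left(-6299\right) 1164 = -7332036$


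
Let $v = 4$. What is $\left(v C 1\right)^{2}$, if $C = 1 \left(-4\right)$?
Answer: $256$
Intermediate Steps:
$C = -4$
$\left(v C 1\right)^{2} = \left(4 \left(-4\right) 1\right)^{2} = \left(\left(-16\right) 1\right)^{2} = \left(-16\right)^{2} = 256$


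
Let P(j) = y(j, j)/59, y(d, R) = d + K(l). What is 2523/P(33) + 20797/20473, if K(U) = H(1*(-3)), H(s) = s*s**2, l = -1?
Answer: 1015891381/40946 ≈ 24811.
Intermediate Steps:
H(s) = s**3
K(U) = -27 (K(U) = (1*(-3))**3 = (-3)**3 = -27)
y(d, R) = -27 + d (y(d, R) = d - 27 = -27 + d)
P(j) = -27/59 + j/59 (P(j) = (-27 + j)/59 = (-27 + j)*(1/59) = -27/59 + j/59)
2523/P(33) + 20797/20473 = 2523/(-27/59 + (1/59)*33) + 20797/20473 = 2523/(-27/59 + 33/59) + 20797*(1/20473) = 2523/(6/59) + 20797/20473 = 2523*(59/6) + 20797/20473 = 49619/2 + 20797/20473 = 1015891381/40946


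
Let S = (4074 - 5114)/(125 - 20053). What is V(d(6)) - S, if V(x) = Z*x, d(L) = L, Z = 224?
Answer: 3347774/2491 ≈ 1343.9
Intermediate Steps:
V(x) = 224*x
S = 130/2491 (S = -1040/(-19928) = -1040*(-1/19928) = 130/2491 ≈ 0.052188)
V(d(6)) - S = 224*6 - 1*130/2491 = 1344 - 130/2491 = 3347774/2491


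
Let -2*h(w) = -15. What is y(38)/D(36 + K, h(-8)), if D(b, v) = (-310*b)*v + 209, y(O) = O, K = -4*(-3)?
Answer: -38/111391 ≈ -0.00034114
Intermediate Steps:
h(w) = 15/2 (h(w) = -1/2*(-15) = 15/2)
K = 12
D(b, v) = 209 - 310*b*v (D(b, v) = -310*b*v + 209 = 209 - 310*b*v)
y(38)/D(36 + K, h(-8)) = 38/(209 - 310*(36 + 12)*15/2) = 38/(209 - 310*48*15/2) = 38/(209 - 111600) = 38/(-111391) = 38*(-1/111391) = -38/111391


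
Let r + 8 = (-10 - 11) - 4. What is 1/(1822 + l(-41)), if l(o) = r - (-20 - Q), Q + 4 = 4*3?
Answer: 1/1817 ≈ 0.00055036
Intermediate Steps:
Q = 8 (Q = -4 + 4*3 = -4 + 12 = 8)
r = -33 (r = -8 + ((-10 - 11) - 4) = -8 + (-21 - 4) = -8 - 25 = -33)
l(o) = -5 (l(o) = -33 - (-20 - 1*8) = -33 - (-20 - 8) = -33 - 1*(-28) = -33 + 28 = -5)
1/(1822 + l(-41)) = 1/(1822 - 5) = 1/1817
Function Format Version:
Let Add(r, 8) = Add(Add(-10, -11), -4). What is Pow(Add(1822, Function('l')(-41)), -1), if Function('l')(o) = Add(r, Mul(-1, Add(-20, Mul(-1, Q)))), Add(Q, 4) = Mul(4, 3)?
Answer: Rational(1, 1817) ≈ 0.00055036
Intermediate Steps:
Q = 8 (Q = Add(-4, Mul(4, 3)) = Add(-4, 12) = 8)
r = -33 (r = Add(-8, Add(Add(-10, -11), -4)) = Add(-8, Add(-21, -4)) = Add(-8, -25) = -33)
Function('l')(o) = -5 (Function('l')(o) = Add(-33, Mul(-1, Add(-20, Mul(-1, 8)))) = Add(-33, Mul(-1, Add(-20, -8))) = Add(-33, Mul(-1, -28)) = Add(-33, 28) = -5)
Pow(Add(1822, Function('l')(-41)), -1) = Pow(Add(1822, -5), -1) = Pow(1817, -1) = Rational(1, 1817)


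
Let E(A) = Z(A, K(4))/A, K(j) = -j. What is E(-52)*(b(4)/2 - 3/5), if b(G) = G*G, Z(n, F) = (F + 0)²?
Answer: -148/65 ≈ -2.2769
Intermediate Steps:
K(j) = -j
Z(n, F) = F²
b(G) = G²
E(A) = 16/A (E(A) = (-1*4)²/A = (-4)²/A = 16/A)
E(-52)*(b(4)/2 - 3/5) = (16/(-52))*(4²/2 - 3/5) = (16*(-1/52))*(16*(½) - 3*⅕) = -4*(8 - ⅗)/13 = -4/13*37/5 = -148/65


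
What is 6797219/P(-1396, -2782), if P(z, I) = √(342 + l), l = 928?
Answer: 6797219*√1270/1270 ≈ 1.9073e+5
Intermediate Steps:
P(z, I) = √1270 (P(z, I) = √(342 + 928) = √1270)
6797219/P(-1396, -2782) = 6797219/(√1270) = 6797219*(√1270/1270) = 6797219*√1270/1270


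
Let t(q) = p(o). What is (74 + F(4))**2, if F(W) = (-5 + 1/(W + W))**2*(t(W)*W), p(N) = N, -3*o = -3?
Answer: 7317025/256 ≈ 28582.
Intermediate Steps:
o = 1 (o = -1/3*(-3) = 1)
t(q) = 1
F(W) = W*(-5 + 1/(2*W))**2 (F(W) = (-5 + 1/(W + W))**2*(1*W) = (-5 + 1/(2*W))**2*W = W*(-5 + 1/(2*W))**2)
(74 + F(4))**2 = (74 + (1/4)*(-1 + 10*4)**2/4)**2 = (74 + (1/4)*(1/4)*(-1 + 40)**2)**2 = (74 + (1/4)*(1/4)*39**2)**2 = (74 + (1/4)*(1/4)*1521)**2 = (74 + 1521/16)**2 = (2705/16)**2 = 7317025/256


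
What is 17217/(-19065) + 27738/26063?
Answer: 398499/2472095 ≈ 0.16120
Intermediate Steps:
17217/(-19065) + 27738/26063 = 17217*(-1/19065) + 27738*(1/26063) = -5739/6355 + 414/389 = 398499/2472095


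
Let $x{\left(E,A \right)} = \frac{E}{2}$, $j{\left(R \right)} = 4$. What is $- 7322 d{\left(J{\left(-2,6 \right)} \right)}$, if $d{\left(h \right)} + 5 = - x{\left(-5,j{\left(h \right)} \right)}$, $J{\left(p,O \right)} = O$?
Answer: $18305$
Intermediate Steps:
$x{\left(E,A \right)} = \frac{E}{2}$ ($x{\left(E,A \right)} = E \frac{1}{2} = \frac{E}{2}$)
$d{\left(h \right)} = - \frac{5}{2}$ ($d{\left(h \right)} = -5 - \frac{1}{2} \left(-5\right) = -5 - - \frac{5}{2} = -5 + \frac{5}{2} = - \frac{5}{2}$)
$- 7322 d{\left(J{\left(-2,6 \right)} \right)} = \left(-7322\right) \left(- \frac{5}{2}\right) = 18305$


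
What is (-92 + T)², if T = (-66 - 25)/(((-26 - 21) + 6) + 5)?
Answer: 10374841/1296 ≈ 8005.3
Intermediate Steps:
T = 91/36 (T = -91/((-47 + 6) + 5) = -91/(-41 + 5) = -91/(-36) = -91*(-1/36) = 91/36 ≈ 2.5278)
(-92 + T)² = (-92 + 91/36)² = (-3221/36)² = 10374841/1296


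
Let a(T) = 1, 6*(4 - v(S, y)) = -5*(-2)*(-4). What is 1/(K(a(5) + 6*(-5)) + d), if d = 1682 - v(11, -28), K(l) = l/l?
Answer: 3/5017 ≈ 0.00059797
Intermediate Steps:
v(S, y) = 32/3 (v(S, y) = 4 - (-5*(-2))*(-4)/6 = 4 - 5*(-4)/3 = 4 - ⅙*(-40) = 4 + 20/3 = 32/3)
K(l) = 1
d = 5014/3 (d = 1682 - 1*32/3 = 1682 - 32/3 = 5014/3 ≈ 1671.3)
1/(K(a(5) + 6*(-5)) + d) = 1/(1 + 5014/3) = 1/(5017/3) = 3/5017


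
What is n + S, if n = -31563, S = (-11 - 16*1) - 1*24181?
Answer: -55771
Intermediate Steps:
S = -24208 (S = (-11 - 16) - 24181 = -27 - 24181 = -24208)
n + S = -31563 - 24208 = -55771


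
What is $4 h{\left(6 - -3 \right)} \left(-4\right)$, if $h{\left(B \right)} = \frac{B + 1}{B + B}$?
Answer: $- \frac{80}{9} \approx -8.8889$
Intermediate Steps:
$h{\left(B \right)} = \frac{1 + B}{2 B}$
$4 h{\left(6 - -3 \right)} \left(-4\right) = 4 \frac{1 + \left(6 - -3\right)}{2 \left(6 - -3\right)} \left(-4\right) = 4 \frac{1 + \left(6 + 3\right)}{2 \left(6 + 3\right)} \left(-4\right) = 4 \frac{1 + 9}{2 \cdot 9} \left(-4\right) = 4 \cdot \frac{1}{2} \cdot \frac{1}{9} \cdot 10 \left(-4\right) = 4 \cdot \frac{5}{9} \left(-4\right) = \frac{20}{9} \left(-4\right) = - \frac{80}{9}$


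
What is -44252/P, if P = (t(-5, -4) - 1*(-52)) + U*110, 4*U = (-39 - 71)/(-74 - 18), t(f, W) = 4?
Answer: -8464/17 ≈ -497.88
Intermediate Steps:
U = 55/184 (U = ((-39 - 71)/(-74 - 18))/4 = (-110/(-92))/4 = (-110*(-1/92))/4 = (¼)*(55/46) = 55/184 ≈ 0.29891)
P = 8177/92 (P = (4 - 1*(-52)) + (55/184)*110 = (4 + 52) + 3025/92 = 56 + 3025/92 = 8177/92 ≈ 88.880)
-44252/P = -44252/8177/92 = -44252*92/8177 = -8464/17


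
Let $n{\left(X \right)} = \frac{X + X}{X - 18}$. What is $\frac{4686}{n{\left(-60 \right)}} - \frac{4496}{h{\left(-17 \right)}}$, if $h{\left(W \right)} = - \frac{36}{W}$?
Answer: $\frac{83051}{90} \approx 922.79$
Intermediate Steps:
$n{\left(X \right)} = \frac{2 X}{-18 + X}$
$\frac{4686}{n{\left(-60 \right)}} - \frac{4496}{h{\left(-17 \right)}} = \frac{4686}{2 \left(-60\right) \frac{1}{-18 - 60}} - \frac{4496}{\left(-36\right) \frac{1}{-17}} = \frac{4686}{2 \left(-60\right) \frac{1}{-78}} - \frac{4496}{\left(-36\right) \left(- \frac{1}{17}\right)} = \frac{4686}{2 \left(-60\right) \left(- \frac{1}{78}\right)} - \frac{4496}{\frac{36}{17}} = \frac{4686}{\frac{20}{13}} - \frac{19108}{9} = 4686 \cdot \frac{13}{20} - \frac{19108}{9} = \frac{30459}{10} - \frac{19108}{9} = \frac{83051}{90}$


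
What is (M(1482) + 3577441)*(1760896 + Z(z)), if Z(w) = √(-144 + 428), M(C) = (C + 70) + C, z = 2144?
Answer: 6304844105600 + 7160950*√71 ≈ 6.3049e+12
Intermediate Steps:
M(C) = 70 + 2*C (M(C) = (70 + C) + C = 70 + 2*C)
Z(w) = 2*√71 (Z(w) = √284 = 2*√71)
(M(1482) + 3577441)*(1760896 + Z(z)) = ((70 + 2*1482) + 3577441)*(1760896 + 2*√71) = ((70 + 2964) + 3577441)*(1760896 + 2*√71) = (3034 + 3577441)*(1760896 + 2*√71) = 3580475*(1760896 + 2*√71) = 6304844105600 + 7160950*√71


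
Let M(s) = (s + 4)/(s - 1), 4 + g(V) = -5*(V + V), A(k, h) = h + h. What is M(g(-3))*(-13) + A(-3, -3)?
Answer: -108/5 ≈ -21.600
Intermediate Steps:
A(k, h) = 2*h
g(V) = -4 - 10*V (g(V) = -4 - 5*(V + V) = -4 - 10*V)
M(s) = (4 + s)/(-1 + s)
M(g(-3))*(-13) + A(-3, -3) = ((4 + (-4 - 10*(-3)))/(-1 + (-4 - 10*(-3))))*(-13) + 2*(-3) = ((4 + (-4 + 30))/(-1 + (-4 + 30)))*(-13) - 6 = ((4 + 26)/(-1 + 26))*(-13) - 6 = (30/25)*(-13) - 6 = ((1/25)*30)*(-13) - 6 = (6/5)*(-13) - 6 = -78/5 - 6 = -108/5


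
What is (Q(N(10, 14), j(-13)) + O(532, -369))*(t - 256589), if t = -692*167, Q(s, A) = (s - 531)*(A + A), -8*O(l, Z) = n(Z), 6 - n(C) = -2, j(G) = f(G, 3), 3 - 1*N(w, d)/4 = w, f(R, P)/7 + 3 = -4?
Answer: -20386913493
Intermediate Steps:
f(R, P) = -49 (f(R, P) = -21 + 7*(-4) = -21 - 28 = -49)
N(w, d) = 12 - 4*w
j(G) = -49
n(C) = 8 (n(C) = 6 - 1*(-2) = 6 + 2 = 8)
O(l, Z) = -1 (O(l, Z) = -1/8*8 = -1)
Q(s, A) = 2*A*(-531 + s) (Q(s, A) = (-531 + s)*(2*A) = 2*A*(-531 + s))
t = -115564
(Q(N(10, 14), j(-13)) + O(532, -369))*(t - 256589) = (2*(-49)*(-531 + (12 - 4*10)) - 1)*(-115564 - 256589) = (2*(-49)*(-531 + (12 - 40)) - 1)*(-372153) = (2*(-49)*(-531 - 28) - 1)*(-372153) = (2*(-49)*(-559) - 1)*(-372153) = (54782 - 1)*(-372153) = 54781*(-372153) = -20386913493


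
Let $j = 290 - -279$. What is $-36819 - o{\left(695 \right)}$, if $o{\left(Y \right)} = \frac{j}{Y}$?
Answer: $- \frac{25589774}{695} \approx -36820.0$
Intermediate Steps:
$j = 569$ ($j = 290 + 279 = 569$)
$o{\left(Y \right)} = \frac{569}{Y}$
$-36819 - o{\left(695 \right)} = -36819 - \frac{569}{695} = - \frac{25589774}{695}$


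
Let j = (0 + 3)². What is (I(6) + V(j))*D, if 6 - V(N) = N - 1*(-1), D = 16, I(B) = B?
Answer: 32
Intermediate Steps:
j = 9 (j = 3² = 9)
V(N) = 5 - N (V(N) = 6 - (N - 1*(-1)) = 6 - (N + 1) = 6 - (1 + N) = 6 + (-1 - N) = 5 - N)
(I(6) + V(j))*D = (6 + (5 - 1*9))*16 = (6 + (5 - 9))*16 = (6 - 4)*16 = 2*16 = 32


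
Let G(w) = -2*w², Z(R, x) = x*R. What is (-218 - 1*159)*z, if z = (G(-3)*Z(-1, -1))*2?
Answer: 13572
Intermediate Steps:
Z(R, x) = R*x
z = -36 (z = ((-2*(-3)²)*(-1*(-1)))*2 = (-2*9*1)*2 = -18*1*2 = -18*2 = -36)
(-218 - 1*159)*z = (-218 - 1*159)*(-36) = (-218 - 159)*(-36) = -377*(-36) = 13572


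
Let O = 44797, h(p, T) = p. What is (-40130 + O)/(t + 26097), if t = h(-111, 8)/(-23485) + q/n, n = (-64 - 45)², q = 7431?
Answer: 1302211005095/7281898698471 ≈ 0.17883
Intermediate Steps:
n = 11881 (n = (-109)² = 11881)
t = 175835826/279025285 (t = -111/(-23485) + 7431/11881 = -111*(-1/23485) + 7431*(1/11881) = 111/23485 + 7431/11881 = 175835826/279025285 ≈ 0.63018)
(-40130 + O)/(t + 26097) = (-40130 + 44797)/(175835826/279025285 + 26097) = 4667/(7281898698471/279025285) = 4667*(279025285/7281898698471) = 1302211005095/7281898698471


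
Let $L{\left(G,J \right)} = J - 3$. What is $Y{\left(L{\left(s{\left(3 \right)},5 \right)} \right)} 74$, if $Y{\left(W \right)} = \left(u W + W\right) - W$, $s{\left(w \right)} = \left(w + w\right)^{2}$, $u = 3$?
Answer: $444$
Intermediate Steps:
$s{\left(w \right)} = 4 w^{2}$ ($s{\left(w \right)} = \left(2 w\right)^{2} = 4 w^{2}$)
$L{\left(G,J \right)} = -3 + J$
$Y{\left(W \right)} = 3 W$ ($Y{\left(W \right)} = \left(3 W + W\right) - W = 4 W - W = 3 W$)
$Y{\left(L{\left(s{\left(3 \right)},5 \right)} \right)} 74 = 3 \left(-3 + 5\right) 74 = 3 \cdot 2 \cdot 74 = 6 \cdot 74 = 444$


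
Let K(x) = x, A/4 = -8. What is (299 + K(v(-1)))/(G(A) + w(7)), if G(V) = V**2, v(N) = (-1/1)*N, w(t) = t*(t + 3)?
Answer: 150/547 ≈ 0.27422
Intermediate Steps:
w(t) = t*(3 + t)
A = -32 (A = 4*(-8) = -32)
v(N) = -N (v(N) = (-1*1)*N = -N)
(299 + K(v(-1)))/(G(A) + w(7)) = (299 - 1*(-1))/((-32)**2 + 7*(3 + 7)) = (299 + 1)/(1024 + 7*10) = 300/(1024 + 70) = 300/1094 = 300*(1/1094) = 150/547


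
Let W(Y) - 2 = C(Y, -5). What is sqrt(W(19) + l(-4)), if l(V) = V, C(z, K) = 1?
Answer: I ≈ 1.0*I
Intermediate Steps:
W(Y) = 3 (W(Y) = 2 + 1 = 3)
sqrt(W(19) + l(-4)) = sqrt(3 - 4) = sqrt(-1) = I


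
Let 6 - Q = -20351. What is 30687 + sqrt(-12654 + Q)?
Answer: 30687 + sqrt(7703) ≈ 30775.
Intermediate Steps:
Q = 20357 (Q = 6 - 1*(-20351) = 6 + 20351 = 20357)
30687 + sqrt(-12654 + Q) = 30687 + sqrt(-12654 + 20357) = 30687 + sqrt(7703)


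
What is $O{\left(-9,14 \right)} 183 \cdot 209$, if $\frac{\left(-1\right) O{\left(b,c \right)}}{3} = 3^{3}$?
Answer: $-3098007$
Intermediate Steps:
$O{\left(b,c \right)} = -81$ ($O{\left(b,c \right)} = - 3 \cdot 3^{3} = \left(-3\right) 27 = -81$)
$O{\left(-9,14 \right)} 183 \cdot 209 = \left(-81\right) 183 \cdot 209 = \left(-14823\right) 209 = -3098007$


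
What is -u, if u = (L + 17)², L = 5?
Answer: -484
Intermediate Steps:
u = 484 (u = (5 + 17)² = 22² = 484)
-u = -1*484 = -484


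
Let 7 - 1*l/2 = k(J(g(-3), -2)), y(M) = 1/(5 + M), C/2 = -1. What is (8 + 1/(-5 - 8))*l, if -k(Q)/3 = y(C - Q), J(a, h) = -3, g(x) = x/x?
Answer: 1545/13 ≈ 118.85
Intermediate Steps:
C = -2 (C = 2*(-1) = -2)
g(x) = 1
k(Q) = -3/(3 - Q) (k(Q) = -3/(5 + (-2 - Q)) = -3/(3 - Q))
l = 15 (l = 14 - 6/(-3 - 3) = 14 - 6/(-6) = 14 - 6*(-1)/6 = 14 - 2*(-½) = 14 + 1 = 15)
(8 + 1/(-5 - 8))*l = (8 + 1/(-5 - 8))*15 = (8 + 1/(-13))*15 = (8 - 1/13)*15 = (103/13)*15 = 1545/13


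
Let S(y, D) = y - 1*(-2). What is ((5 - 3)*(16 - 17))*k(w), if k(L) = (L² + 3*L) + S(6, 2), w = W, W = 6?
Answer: -124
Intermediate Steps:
w = 6
S(y, D) = 2 + y (S(y, D) = y + 2 = 2 + y)
k(L) = 8 + L² + 3*L (k(L) = (L² + 3*L) + (2 + 6) = (L² + 3*L) + 8 = 8 + L² + 3*L)
((5 - 3)*(16 - 17))*k(w) = ((5 - 3)*(16 - 17))*(8 + 6² + 3*6) = (2*(-1))*(8 + 36 + 18) = -2*62 = -124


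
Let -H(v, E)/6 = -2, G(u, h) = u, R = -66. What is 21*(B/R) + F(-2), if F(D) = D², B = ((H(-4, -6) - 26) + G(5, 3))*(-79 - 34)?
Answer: -7031/22 ≈ -319.59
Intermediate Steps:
H(v, E) = 12 (H(v, E) = -6*(-2) = 12)
B = 1017 (B = ((12 - 26) + 5)*(-79 - 34) = (-14 + 5)*(-113) = -9*(-113) = 1017)
21*(B/R) + F(-2) = 21*(1017/(-66)) + (-2)² = 21*(1017*(-1/66)) + 4 = 21*(-339/22) + 4 = -7119/22 + 4 = -7031/22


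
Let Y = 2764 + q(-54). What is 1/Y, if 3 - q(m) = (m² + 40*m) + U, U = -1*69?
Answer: 1/2080 ≈ 0.00048077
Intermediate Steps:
U = -69
q(m) = 72 - m² - 40*m (q(m) = 3 - ((m² + 40*m) - 69) = 3 - (-69 + m² + 40*m) = 3 + (69 - m² - 40*m) = 72 - m² - 40*m)
Y = 2080 (Y = 2764 + (72 - 1*(-54)² - 40*(-54)) = 2764 + (72 - 1*2916 + 2160) = 2764 + (72 - 2916 + 2160) = 2764 - 684 = 2080)
1/Y = 1/2080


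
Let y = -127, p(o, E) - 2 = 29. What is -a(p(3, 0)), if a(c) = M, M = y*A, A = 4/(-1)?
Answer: -508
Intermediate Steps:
p(o, E) = 31 (p(o, E) = 2 + 29 = 31)
A = -4 (A = 4*(-1) = -4)
M = 508 (M = -127*(-4) = 508)
a(c) = 508
-a(p(3, 0)) = -1*508 = -508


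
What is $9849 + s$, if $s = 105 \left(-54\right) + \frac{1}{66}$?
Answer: $\frac{275815}{66} \approx 4179.0$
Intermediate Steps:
$s = - \frac{374219}{66}$ ($s = -5670 + \frac{1}{66} = - \frac{374219}{66} \approx -5670.0$)
$9849 + s = 9849 - \frac{374219}{66} = \frac{275815}{66}$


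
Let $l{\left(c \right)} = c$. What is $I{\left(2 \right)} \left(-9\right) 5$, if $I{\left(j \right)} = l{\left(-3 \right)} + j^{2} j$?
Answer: $-225$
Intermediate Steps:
$I{\left(j \right)} = -3 + j^{3}$ ($I{\left(j \right)} = -3 + j^{2} j = -3 + j^{3}$)
$I{\left(2 \right)} \left(-9\right) 5 = \left(-3 + 2^{3}\right) \left(-9\right) 5 = \left(-3 + 8\right) \left(-9\right) 5 = 5 \left(-9\right) 5 = \left(-45\right) 5 = -225$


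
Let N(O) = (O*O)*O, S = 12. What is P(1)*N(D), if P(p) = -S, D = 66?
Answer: -3449952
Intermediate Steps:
P(p) = -12 (P(p) = -1*12 = -12)
N(O) = O**3 (N(O) = O**2*O = O**3)
P(1)*N(D) = -12*66**3 = -12*287496 = -3449952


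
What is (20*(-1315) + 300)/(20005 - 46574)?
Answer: 26000/26569 ≈ 0.97858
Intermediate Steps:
(20*(-1315) + 300)/(20005 - 46574) = (-26300 + 300)/(-26569) = -26000*(-1/26569) = 26000/26569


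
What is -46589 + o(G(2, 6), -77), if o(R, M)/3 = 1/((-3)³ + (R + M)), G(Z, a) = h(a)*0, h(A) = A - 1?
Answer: -4845259/104 ≈ -46589.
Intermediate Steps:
h(A) = -1 + A
G(Z, a) = 0 (G(Z, a) = (-1 + a)*0 = 0)
o(R, M) = 3/(-27 + M + R) (o(R, M) = 3/((-3)³ + (R + M)) = 3/(-27 + (M + R)) = 3/(-27 + M + R))
-46589 + o(G(2, 6), -77) = -46589 + 3/(-27 - 77 + 0) = -46589 + 3/(-104) = -46589 + 3*(-1/104) = -46589 - 3/104 = -4845259/104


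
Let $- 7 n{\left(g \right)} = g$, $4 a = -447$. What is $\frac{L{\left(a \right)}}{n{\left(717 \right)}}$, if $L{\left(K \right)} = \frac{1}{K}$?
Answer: $\frac{28}{320499} \approx 8.7364 \cdot 10^{-5}$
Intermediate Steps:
$a = - \frac{447}{4}$ ($a = \frac{1}{4} \left(-447\right) = - \frac{447}{4} \approx -111.75$)
$n{\left(g \right)} = - \frac{g}{7}$
$\frac{L{\left(a \right)}}{n{\left(717 \right)}} = \frac{1}{\left(- \frac{447}{4}\right) \left(\left(- \frac{1}{7}\right) 717\right)} = - \frac{4}{447 \left(- \frac{717}{7}\right)} = \left(- \frac{4}{447}\right) \left(- \frac{7}{717}\right) = \frac{28}{320499}$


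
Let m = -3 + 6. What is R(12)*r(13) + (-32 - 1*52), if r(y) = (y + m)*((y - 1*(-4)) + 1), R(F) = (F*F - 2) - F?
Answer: 37356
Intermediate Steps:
m = 3
R(F) = -2 + F**2 - F (R(F) = (F**2 - 2) - F = (-2 + F**2) - F = -2 + F**2 - F)
r(y) = (3 + y)*(5 + y) (r(y) = (y + 3)*((y - 1*(-4)) + 1) = (3 + y)*((y + 4) + 1) = (3 + y)*((4 + y) + 1) = (3 + y)*(5 + y))
R(12)*r(13) + (-32 - 1*52) = (-2 + 12**2 - 1*12)*(15 + 13**2 + 8*13) + (-32 - 1*52) = (-2 + 144 - 12)*(15 + 169 + 104) + (-32 - 52) = 130*288 - 84 = 37440 - 84 = 37356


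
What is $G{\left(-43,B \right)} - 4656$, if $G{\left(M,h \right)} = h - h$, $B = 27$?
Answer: $-4656$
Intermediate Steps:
$G{\left(M,h \right)} = 0$
$G{\left(-43,B \right)} - 4656 = 0 - 4656 = -4656$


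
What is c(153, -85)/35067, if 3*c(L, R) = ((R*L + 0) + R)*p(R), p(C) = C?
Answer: 1112650/105201 ≈ 10.576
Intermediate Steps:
c(L, R) = R*(R + L*R)/3 (c(L, R) = (((R*L + 0) + R)*R)/3 = (((L*R + 0) + R)*R)/3 = ((L*R + R)*R)/3 = ((R + L*R)*R)/3 = (R*(R + L*R))/3 = R*(R + L*R)/3)
c(153, -85)/35067 = ((1/3)*(-85)**2*(1 + 153))/35067 = ((1/3)*7225*154)*(1/35067) = (1112650/3)*(1/35067) = 1112650/105201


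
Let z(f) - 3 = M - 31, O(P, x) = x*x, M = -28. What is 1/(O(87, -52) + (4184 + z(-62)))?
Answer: 1/6832 ≈ 0.00014637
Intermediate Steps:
O(P, x) = x**2
z(f) = -56 (z(f) = 3 + (-28 - 31) = 3 - 59 = -56)
1/(O(87, -52) + (4184 + z(-62))) = 1/((-52)**2 + (4184 - 56)) = 1/(2704 + 4128) = 1/6832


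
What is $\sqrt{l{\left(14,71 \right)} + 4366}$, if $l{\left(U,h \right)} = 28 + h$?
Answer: $\sqrt{4465} \approx 66.821$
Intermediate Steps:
$\sqrt{l{\left(14,71 \right)} + 4366} = \sqrt{\left(28 + 71\right) + 4366} = \sqrt{99 + 4366} = \sqrt{4465}$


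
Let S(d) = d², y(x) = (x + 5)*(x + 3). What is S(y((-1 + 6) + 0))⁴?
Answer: 1677721600000000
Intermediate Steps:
y(x) = (3 + x)*(5 + x) (y(x) = (5 + x)*(3 + x) = (3 + x)*(5 + x))
S(y((-1 + 6) + 0))⁴ = ((15 + ((-1 + 6) + 0)² + 8*((-1 + 6) + 0))²)⁴ = ((15 + (5 + 0)² + 8*(5 + 0))²)⁴ = ((15 + 5² + 8*5)²)⁴ = ((15 + 25 + 40)²)⁴ = (80²)⁴ = 6400⁴ = 1677721600000000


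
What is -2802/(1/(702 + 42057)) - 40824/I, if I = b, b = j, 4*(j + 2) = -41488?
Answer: -29593246374/247 ≈ -1.1981e+8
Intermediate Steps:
j = -10374 (j = -2 + (¼)*(-41488) = -2 - 10372 = -10374)
b = -10374
I = -10374
-2802/(1/(702 + 42057)) - 40824/I = -2802/(1/(702 + 42057)) - 40824/(-10374) = -2802/(1/42759) - 40824*(-1/10374) = -2802/1/42759 + 972/247 = -2802*42759 + 972/247 = -119810718 + 972/247 = -29593246374/247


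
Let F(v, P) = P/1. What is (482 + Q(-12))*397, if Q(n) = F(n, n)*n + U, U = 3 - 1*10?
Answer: 245743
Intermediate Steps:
F(v, P) = P (F(v, P) = P*1 = P)
U = -7 (U = 3 - 10 = -7)
Q(n) = -7 + n² (Q(n) = n*n - 7 = n² - 7 = -7 + n²)
(482 + Q(-12))*397 = (482 + (-7 + (-12)²))*397 = (482 + (-7 + 144))*397 = (482 + 137)*397 = 619*397 = 245743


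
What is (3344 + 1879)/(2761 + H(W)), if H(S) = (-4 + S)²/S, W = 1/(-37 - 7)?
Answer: 229812/90155 ≈ 2.5491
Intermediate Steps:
W = -1/44 (W = 1/(-44) = -1/44 ≈ -0.022727)
H(S) = (-4 + S)²/S
(3344 + 1879)/(2761 + H(W)) = (3344 + 1879)/(2761 + (-4 - 1/44)²/(-1/44)) = 5223/(2761 - 44*(-177/44)²) = 5223/(2761 - 44*31329/1936) = 5223/(2761 - 31329/44) = 5223/(90155/44) = 5223*(44/90155) = 229812/90155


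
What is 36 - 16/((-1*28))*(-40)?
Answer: 92/7 ≈ 13.143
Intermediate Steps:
36 - 16/((-1*28))*(-40) = 36 - 16/(-28)*(-40) = 36 - 16*(-1/28)*(-40) = 36 + (4/7)*(-40) = 36 - 160/7 = 92/7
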